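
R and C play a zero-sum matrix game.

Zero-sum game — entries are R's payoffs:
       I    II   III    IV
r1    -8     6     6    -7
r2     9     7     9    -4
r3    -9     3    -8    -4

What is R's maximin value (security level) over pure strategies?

-4

The worst-case payoff for each row is r1: -8, r2: -4, r3: -9.
The best of these is -4.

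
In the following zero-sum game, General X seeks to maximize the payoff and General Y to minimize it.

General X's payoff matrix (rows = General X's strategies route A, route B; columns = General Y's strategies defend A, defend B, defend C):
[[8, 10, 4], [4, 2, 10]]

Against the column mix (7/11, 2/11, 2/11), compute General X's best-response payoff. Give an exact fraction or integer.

route A: (8)·(7/11) + (10)·(2/11) + (4)·(2/11) = 84/11.
route B: (4)·(7/11) + (2)·(2/11) + (10)·(2/11) = 52/11.
The best pure response is route A with expected payoff 84/11.

84/11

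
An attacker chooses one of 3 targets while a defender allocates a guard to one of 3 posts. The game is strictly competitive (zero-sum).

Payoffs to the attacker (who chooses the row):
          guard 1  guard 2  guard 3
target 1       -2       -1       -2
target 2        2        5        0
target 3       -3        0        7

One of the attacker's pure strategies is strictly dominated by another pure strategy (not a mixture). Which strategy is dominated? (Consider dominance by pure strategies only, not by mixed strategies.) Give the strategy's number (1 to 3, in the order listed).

Compare target 1 with target 2: 2 > -2, 5 > -1, 0 > -2.
So target 2 strictly dominates target 1 for the attacker; target 1 is strictly dominated.

1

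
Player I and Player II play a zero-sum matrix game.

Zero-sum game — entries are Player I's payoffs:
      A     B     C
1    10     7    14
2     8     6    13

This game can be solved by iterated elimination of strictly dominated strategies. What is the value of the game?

Column C is strictly dominated by A for Player II (10<14, 8<13); eliminate C.
Column A is strictly dominated by B for Player II (7<10, 6<8); eliminate A.
Row 2 is strictly dominated by row 1 (7>6); eliminate 2.
Only (1, B) remains, with payoff 7.

7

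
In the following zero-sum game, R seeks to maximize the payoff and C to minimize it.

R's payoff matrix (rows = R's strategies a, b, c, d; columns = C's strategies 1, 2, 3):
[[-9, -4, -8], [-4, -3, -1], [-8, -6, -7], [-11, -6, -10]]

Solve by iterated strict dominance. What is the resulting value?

Column 3 is strictly dominated by 1 for C (-9<-8, -4<-1, -8<-7, -11<-10); eliminate 3.
Row d is strictly dominated by row a (-9>-11, -4>-6); eliminate d.
Row a is strictly dominated by row b (-4>-9, -3>-4); eliminate a.
Column 2 is strictly dominated by 1 for C (-4<-3, -8<-6); eliminate 2.
Row c is strictly dominated by row b (-4>-8); eliminate c.
Only (b, 1) remains, with payoff -4.

-4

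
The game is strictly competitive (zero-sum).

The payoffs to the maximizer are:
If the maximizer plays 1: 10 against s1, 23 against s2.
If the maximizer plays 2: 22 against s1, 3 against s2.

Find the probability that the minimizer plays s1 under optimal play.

5/8

Row minima are 10 and 3, so the maximizer's maximin is 10; column maxima are 22 and 23, so the minimizer's minimax is 22. These differ, so the equilibrium is in mixed strategies.
Let the minimizer play s1 with probability q. The maximizer is indifferent when 10q + 23(1−q) = 22q + 3(1−q), giving q = 5/8.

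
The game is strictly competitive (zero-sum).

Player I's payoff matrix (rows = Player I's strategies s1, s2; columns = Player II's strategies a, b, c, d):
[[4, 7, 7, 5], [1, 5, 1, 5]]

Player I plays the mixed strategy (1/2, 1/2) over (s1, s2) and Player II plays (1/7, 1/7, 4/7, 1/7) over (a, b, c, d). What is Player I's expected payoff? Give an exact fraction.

59/14

Against (1/7, 1/7, 4/7, 1/7), each row's expected payoff is s1: 44/7; s2: 15/7.
Taking the (1/2, 1/2)-weighted average: (1/2)·(44/7) + (1/2)·(15/7) = 59/14.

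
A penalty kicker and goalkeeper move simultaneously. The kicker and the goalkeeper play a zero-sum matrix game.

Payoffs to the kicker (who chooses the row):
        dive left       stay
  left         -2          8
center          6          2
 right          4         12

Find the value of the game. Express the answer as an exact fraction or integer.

16/3

Row left is strictly dominated by row right, so the kicker never plays it.
The remaining 2×2 game on (center, right) × (dive left, stay) has no saddle point. Let the kicker play center with probability p; indifference gives 6p + 4(1−p) = 2p + 12(1−p), so p = 2/3.
Similarly the goalkeeper's optimal q on dive left is 5/6, and the value is 6·(5/6) + (2)·(1/6) = 16/3.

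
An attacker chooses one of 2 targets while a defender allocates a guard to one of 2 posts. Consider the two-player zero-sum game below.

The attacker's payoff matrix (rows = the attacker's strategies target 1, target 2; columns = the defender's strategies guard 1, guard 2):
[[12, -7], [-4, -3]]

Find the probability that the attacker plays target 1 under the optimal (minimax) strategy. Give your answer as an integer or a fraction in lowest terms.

1/20

Row minima are -7 and -4, so the attacker's maximin is -4; column maxima are 12 and -3, so the defender's minimax is -3. These differ, so the equilibrium is in mixed strategies.
Let the attacker play target 1 with probability p. The defender is indifferent when 12p − 4(1−p) = −7p − 3(1−p), giving p = 1/20.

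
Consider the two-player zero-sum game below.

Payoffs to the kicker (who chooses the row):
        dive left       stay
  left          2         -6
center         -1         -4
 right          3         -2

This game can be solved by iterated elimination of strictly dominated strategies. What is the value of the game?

-2

Column dive left is strictly dominated by stay for the goalkeeper (-6<2, -4<-1, -2<3); eliminate dive left.
Row center is strictly dominated by row right (-2>-4); eliminate center.
Row left is strictly dominated by row right (-2>-6); eliminate left.
Only (right, stay) remains, with payoff -2.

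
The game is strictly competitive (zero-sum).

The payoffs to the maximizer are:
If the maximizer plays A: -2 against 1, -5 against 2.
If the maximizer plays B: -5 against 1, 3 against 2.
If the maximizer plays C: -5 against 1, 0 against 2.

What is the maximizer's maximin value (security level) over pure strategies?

-5

The worst-case payoff for each row is A: -5, B: -5, C: -5.
The best of these is -5.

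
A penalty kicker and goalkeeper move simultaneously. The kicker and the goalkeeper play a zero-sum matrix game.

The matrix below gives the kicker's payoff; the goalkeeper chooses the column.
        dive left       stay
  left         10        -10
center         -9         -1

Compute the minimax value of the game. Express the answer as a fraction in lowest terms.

Row minima are -10 and -9, so the kicker's maximin is -9; column maxima are 10 and -1, so the goalkeeper's minimax is -1. These differ, so the equilibrium is in mixed strategies.
Let the kicker play left with probability p. The goalkeeper is indifferent when 10p − 9(1−p) = −10p − (1−p), giving p = 2/7.
Let the goalkeeper play dive left with probability q. The kicker is indifferent when 10q − 10(1−q) = −9q − (1−q), giving q = 9/28.
The value is 10·(9/28) + (-10)·(19/28) = -25/7.

-25/7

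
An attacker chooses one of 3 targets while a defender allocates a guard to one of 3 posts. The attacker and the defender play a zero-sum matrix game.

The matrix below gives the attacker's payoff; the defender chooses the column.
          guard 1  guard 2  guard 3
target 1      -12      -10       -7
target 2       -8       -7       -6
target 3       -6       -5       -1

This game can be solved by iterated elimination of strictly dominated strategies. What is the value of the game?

-6

Row target 2 is strictly dominated by row target 3 (-6>-8, -5>-7, -1>-6); eliminate target 2.
Row target 1 is strictly dominated by row target 3 (-6>-12, -5>-10, -1>-7); eliminate target 1.
Column guard 3 is strictly dominated by guard 1 for the defender (-6<-1); eliminate guard 3.
Column guard 2 is strictly dominated by guard 1 for the defender (-6<-5); eliminate guard 2.
Only (target 3, guard 1) remains, with payoff -6.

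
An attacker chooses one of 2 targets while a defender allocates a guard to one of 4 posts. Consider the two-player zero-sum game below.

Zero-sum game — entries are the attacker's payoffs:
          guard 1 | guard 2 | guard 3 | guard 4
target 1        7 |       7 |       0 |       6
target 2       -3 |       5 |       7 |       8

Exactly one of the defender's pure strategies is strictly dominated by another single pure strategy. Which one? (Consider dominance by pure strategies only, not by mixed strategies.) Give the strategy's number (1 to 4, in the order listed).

4

The defender prefers columns that give the attacker less. Compare guard 4 with guard 3: 0 < 6, 7 < 8.
So guard 3 strictly dominates guard 4 for the defender; guard 4 is strictly dominated.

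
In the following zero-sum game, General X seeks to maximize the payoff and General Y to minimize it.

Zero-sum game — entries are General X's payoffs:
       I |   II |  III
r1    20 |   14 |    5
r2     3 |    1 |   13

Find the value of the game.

59/7

Column I is strictly dominated by II for General Y (it gives General X more in every row).
The remaining 2×2 game on (r1, r2) × (II, III) has no saddle point. Let General X play r1 with probability p; indifference gives 14p + (1−p) = 5p + 13(1−p), so p = 4/7.
Similarly General Y's optimal q on II is 8/21, and the value is 14·(8/21) + (5)·(13/21) = 59/7.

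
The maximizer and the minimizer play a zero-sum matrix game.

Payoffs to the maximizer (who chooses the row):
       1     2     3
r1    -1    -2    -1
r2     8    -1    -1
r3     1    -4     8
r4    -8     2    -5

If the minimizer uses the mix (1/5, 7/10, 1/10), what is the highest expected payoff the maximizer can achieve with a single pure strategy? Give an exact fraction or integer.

r1: (-1)·(1/5) + (-2)·(7/10) + (-1)·(1/10) = -17/10.
r2: (8)·(1/5) + (-1)·(7/10) + (-1)·(1/10) = 4/5.
r3: (1)·(1/5) + (-4)·(7/10) + (8)·(1/10) = -9/5.
r4: (-8)·(1/5) + (2)·(7/10) + (-5)·(1/10) = -7/10.
The best pure response is r2 with expected payoff 4/5.

4/5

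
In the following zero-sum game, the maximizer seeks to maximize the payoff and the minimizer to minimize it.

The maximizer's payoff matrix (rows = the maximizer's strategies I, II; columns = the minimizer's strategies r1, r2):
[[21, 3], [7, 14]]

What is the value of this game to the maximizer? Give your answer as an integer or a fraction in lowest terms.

273/25

Row minima are 3 and 7, so the maximizer's maximin is 7; column maxima are 21 and 14, so the minimizer's minimax is 14. These differ, so the equilibrium is in mixed strategies.
Let the maximizer play I with probability p. The minimizer is indifferent when 21p + 7(1−p) = 3p + 14(1−p), giving p = 7/25.
Let the minimizer play r1 with probability q. The maximizer is indifferent when 21q + 3(1−q) = 7q + 14(1−q), giving q = 11/25.
The value is 21·(11/25) + (3)·(14/25) = 273/25.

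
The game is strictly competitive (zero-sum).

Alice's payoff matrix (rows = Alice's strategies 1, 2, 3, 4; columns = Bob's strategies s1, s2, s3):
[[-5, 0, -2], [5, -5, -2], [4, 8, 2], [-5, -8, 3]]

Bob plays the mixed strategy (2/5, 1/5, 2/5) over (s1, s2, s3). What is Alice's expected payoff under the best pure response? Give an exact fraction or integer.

1: (-5)·(2/5) + (0)·(1/5) + (-2)·(2/5) = -14/5.
2: (5)·(2/5) + (-5)·(1/5) + (-2)·(2/5) = 1/5.
3: (4)·(2/5) + (8)·(1/5) + (2)·(2/5) = 4.
4: (-5)·(2/5) + (-8)·(1/5) + (3)·(2/5) = -12/5.
The best pure response is 3 with expected payoff 4.

4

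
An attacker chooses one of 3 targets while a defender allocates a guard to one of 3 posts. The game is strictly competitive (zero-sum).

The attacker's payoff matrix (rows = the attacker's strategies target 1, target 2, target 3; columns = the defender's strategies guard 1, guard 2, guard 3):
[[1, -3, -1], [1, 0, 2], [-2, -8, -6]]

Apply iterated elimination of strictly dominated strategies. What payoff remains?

Row target 3 is strictly dominated by row target 1 (1>-2, -3>-8, -1>-6); eliminate target 3.
Column guard 1 is strictly dominated by guard 2 for the defender (-3<1, 0<1); eliminate guard 1.
Row target 1 is strictly dominated by row target 2 (0>-3, 2>-1); eliminate target 1.
Column guard 3 is strictly dominated by guard 2 for the defender (0<2); eliminate guard 3.
Only (target 2, guard 2) remains, with payoff 0.

0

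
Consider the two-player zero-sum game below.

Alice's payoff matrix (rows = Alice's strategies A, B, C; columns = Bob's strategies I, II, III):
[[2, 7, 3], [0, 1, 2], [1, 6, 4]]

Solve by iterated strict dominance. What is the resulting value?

2

Column II is strictly dominated by I for Bob (2<7, 0<1, 1<6); eliminate II.
Row B is strictly dominated by row A (2>0, 3>2); eliminate B.
Column III is strictly dominated by I for Bob (2<3, 1<4); eliminate III.
Row C is strictly dominated by row A (2>1); eliminate C.
Only (A, I) remains, with payoff 2.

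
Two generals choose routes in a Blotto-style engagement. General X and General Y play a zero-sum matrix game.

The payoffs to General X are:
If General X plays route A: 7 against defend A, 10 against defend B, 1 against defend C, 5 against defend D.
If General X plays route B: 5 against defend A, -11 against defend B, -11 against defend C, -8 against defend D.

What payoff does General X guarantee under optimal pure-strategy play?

Row minima: 1, -11 → General X's maximin is 1.
Column maxima: 7, 10, 1, 5 → General Y's minimax is 1.
They coincide at (route A, defend C), so the value is 1.

1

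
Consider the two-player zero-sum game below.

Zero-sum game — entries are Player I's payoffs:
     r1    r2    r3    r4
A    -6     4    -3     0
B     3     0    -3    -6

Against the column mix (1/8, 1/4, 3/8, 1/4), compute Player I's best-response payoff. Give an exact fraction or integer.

-7/8

A: (-6)·(1/8) + (4)·(1/4) + (-3)·(3/8) + (0)·(1/4) = -7/8.
B: (3)·(1/8) + (0)·(1/4) + (-3)·(3/8) + (-6)·(1/4) = -9/4.
The best pure response is A with expected payoff -7/8.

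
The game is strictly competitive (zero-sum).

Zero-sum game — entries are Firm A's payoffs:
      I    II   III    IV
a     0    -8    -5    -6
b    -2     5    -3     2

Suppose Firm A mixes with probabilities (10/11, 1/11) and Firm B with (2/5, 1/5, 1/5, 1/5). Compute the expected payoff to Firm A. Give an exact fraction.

-38/11

Against (2/5, 1/5, 1/5, 1/5), each row's expected payoff is a: -19/5; b: 0.
Taking the (10/11, 1/11)-weighted average: (10/11)·(-19/5) + (1/11)·(0) = -38/11.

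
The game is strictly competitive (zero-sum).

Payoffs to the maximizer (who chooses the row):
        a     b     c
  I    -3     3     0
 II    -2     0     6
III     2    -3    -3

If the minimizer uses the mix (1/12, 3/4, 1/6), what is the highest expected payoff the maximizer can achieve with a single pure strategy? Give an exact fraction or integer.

I: (-3)·(1/12) + (3)·(3/4) + (0)·(1/6) = 2.
II: (-2)·(1/12) + (0)·(3/4) + (6)·(1/6) = 5/6.
III: (2)·(1/12) + (-3)·(3/4) + (-3)·(1/6) = -31/12.
The best pure response is I with expected payoff 2.

2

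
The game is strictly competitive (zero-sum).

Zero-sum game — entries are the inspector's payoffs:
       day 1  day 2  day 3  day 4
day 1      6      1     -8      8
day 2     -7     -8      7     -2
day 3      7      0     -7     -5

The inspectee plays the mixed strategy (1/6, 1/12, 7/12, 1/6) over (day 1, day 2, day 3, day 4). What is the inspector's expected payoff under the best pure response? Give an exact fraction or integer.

23/12

day 1: (6)·(1/6) + (1)·(1/12) + (-8)·(7/12) + (8)·(1/6) = -9/4.
day 2: (-7)·(1/6) + (-8)·(1/12) + (7)·(7/12) + (-2)·(1/6) = 23/12.
day 3: (7)·(1/6) + (0)·(1/12) + (-7)·(7/12) + (-5)·(1/6) = -15/4.
The best pure response is day 2 with expected payoff 23/12.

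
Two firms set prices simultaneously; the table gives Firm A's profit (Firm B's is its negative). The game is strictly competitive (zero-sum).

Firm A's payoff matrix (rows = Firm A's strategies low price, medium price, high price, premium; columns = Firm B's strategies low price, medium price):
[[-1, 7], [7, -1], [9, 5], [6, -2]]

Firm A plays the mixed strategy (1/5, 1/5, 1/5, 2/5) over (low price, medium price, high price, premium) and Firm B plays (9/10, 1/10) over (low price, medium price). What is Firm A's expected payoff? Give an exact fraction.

5

Against (9/10, 1/10), each row's expected payoff is low price: -1/5; medium price: 31/5; high price: 43/5; premium: 26/5.
Taking the (1/5, 1/5, 1/5, 2/5)-weighted average: (1/5)·(-1/5) + (1/5)·(31/5) + (1/5)·(43/5) + (2/5)·(26/5) = 5.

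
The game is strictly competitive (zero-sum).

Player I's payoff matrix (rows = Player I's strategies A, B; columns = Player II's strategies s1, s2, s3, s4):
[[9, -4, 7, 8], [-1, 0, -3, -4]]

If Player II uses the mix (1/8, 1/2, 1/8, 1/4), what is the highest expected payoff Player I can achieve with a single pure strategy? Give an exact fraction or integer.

2

A: (9)·(1/8) + (-4)·(1/2) + (7)·(1/8) + (8)·(1/4) = 2.
B: (-1)·(1/8) + (0)·(1/2) + (-3)·(1/8) + (-4)·(1/4) = -3/2.
The best pure response is A with expected payoff 2.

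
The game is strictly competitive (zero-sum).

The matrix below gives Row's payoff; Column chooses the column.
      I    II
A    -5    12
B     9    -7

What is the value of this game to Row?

Row minima are -5 and -7, so Row's maximin is -5; column maxima are 9 and 12, so Column's minimax is 9. These differ, so the equilibrium is in mixed strategies.
Let Row play A with probability p. Column is indifferent when −5p + 9(1−p) = 12p − 7(1−p), giving p = 16/33.
Let Column play I with probability q. Row is indifferent when −5q + 12(1−q) = 9q − 7(1−q), giving q = 19/33.
The value is -5·(19/33) + (12)·(14/33) = 73/33.

73/33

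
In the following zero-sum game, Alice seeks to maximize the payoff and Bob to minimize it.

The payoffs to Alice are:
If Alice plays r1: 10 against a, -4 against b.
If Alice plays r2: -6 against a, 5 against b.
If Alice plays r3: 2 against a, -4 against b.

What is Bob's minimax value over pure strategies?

5

The worst case (largest entry) in each column is a: 10, b: 5.
The best (smallest) of these is 5.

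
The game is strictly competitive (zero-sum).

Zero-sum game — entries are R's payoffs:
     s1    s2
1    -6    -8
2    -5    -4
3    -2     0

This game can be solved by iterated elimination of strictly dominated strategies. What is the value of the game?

Row 1 is strictly dominated by row 2 (-5>-6, -4>-8); eliminate 1.
Row 2 is strictly dominated by row 3 (-2>-5, 0>-4); eliminate 2.
Column s2 is strictly dominated by s1 for C (-2<0); eliminate s2.
Only (3, s1) remains, with payoff -2.

-2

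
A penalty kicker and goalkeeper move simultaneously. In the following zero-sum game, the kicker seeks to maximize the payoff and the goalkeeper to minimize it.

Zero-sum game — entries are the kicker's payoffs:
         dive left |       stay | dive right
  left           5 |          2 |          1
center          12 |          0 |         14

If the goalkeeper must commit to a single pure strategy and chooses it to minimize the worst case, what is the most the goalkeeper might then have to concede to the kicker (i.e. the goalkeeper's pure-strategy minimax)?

2

The worst case (largest entry) in each column is dive left: 12, stay: 2, dive right: 14.
The best (smallest) of these is 2.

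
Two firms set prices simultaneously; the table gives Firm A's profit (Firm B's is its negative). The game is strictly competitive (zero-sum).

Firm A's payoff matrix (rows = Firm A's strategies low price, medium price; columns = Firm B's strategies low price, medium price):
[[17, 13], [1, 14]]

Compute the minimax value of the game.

Row minima are 13 and 1, so Firm A's maximin is 13; column maxima are 17 and 14, so Firm B's minimax is 14. These differ, so the equilibrium is in mixed strategies.
Let Firm A play low price with probability p. Firm B is indifferent when 17p + (1−p) = 13p + 14(1−p), giving p = 13/17.
Let Firm B play low price with probability q. Firm A is indifferent when 17q + 13(1−q) = q + 14(1−q), giving q = 1/17.
The value is 17·(1/17) + (13)·(16/17) = 225/17.

225/17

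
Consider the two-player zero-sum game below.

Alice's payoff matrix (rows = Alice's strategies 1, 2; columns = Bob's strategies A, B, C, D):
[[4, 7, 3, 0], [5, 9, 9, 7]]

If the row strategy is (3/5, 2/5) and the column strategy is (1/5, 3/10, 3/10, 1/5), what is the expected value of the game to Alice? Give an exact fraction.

Against (1/5, 3/10, 3/10, 1/5), each row's expected payoff is 1: 19/5; 2: 39/5.
Taking the (3/5, 2/5)-weighted average: (3/5)·(19/5) + (2/5)·(39/5) = 27/5.

27/5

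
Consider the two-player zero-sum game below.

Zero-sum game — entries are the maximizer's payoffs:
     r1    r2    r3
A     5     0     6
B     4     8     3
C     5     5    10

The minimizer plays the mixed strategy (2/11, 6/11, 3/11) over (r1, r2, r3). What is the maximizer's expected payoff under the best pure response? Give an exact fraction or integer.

70/11

A: (5)·(2/11) + (0)·(6/11) + (6)·(3/11) = 28/11.
B: (4)·(2/11) + (8)·(6/11) + (3)·(3/11) = 65/11.
C: (5)·(2/11) + (5)·(6/11) + (10)·(3/11) = 70/11.
The best pure response is C with expected payoff 70/11.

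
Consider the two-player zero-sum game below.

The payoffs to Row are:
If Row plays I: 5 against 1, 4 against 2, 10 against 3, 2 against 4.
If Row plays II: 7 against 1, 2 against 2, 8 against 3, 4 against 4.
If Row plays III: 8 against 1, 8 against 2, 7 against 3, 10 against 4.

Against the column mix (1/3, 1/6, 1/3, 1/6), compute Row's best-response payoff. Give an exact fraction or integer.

I: (5)·(1/3) + (4)·(1/6) + (10)·(1/3) + (2)·(1/6) = 6.
II: (7)·(1/3) + (2)·(1/6) + (8)·(1/3) + (4)·(1/6) = 6.
III: (8)·(1/3) + (8)·(1/6) + (7)·(1/3) + (10)·(1/6) = 8.
The best pure response is III with expected payoff 8.

8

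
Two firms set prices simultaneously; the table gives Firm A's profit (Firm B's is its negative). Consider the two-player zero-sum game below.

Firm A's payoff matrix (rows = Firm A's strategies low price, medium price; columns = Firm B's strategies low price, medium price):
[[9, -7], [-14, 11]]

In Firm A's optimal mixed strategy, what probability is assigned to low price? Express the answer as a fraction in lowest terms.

Row minima are -7 and -14, so Firm A's maximin is -7; column maxima are 9 and 11, so Firm B's minimax is 9. These differ, so the equilibrium is in mixed strategies.
Let Firm A play low price with probability p. Firm B is indifferent when 9p − 14(1−p) = −7p + 11(1−p), giving p = 25/41.

25/41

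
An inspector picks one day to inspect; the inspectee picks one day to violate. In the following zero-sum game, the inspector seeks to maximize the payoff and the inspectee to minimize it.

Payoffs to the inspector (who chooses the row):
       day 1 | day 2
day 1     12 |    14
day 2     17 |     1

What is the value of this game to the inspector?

113/9

Row minima are 12 and 1, so the inspector's maximin is 12; column maxima are 17 and 14, so the inspectee's minimax is 14. These differ, so the equilibrium is in mixed strategies.
Let the inspector play day 1 with probability p. The inspectee is indifferent when 12p + 17(1−p) = 14p + (1−p), giving p = 8/9.
Let the inspectee play day 1 with probability q. The inspector is indifferent when 12q + 14(1−q) = 17q + (1−q), giving q = 13/18.
The value is 12·(13/18) + (14)·(5/18) = 113/9.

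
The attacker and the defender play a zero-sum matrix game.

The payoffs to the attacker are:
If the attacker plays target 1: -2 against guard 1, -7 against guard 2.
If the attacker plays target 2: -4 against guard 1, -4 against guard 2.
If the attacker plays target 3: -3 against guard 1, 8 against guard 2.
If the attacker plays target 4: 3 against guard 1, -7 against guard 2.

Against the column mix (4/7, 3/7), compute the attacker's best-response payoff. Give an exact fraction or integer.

12/7

target 1: (-2)·(4/7) + (-7)·(3/7) = -29/7.
target 2: (-4)·(4/7) + (-4)·(3/7) = -4.
target 3: (-3)·(4/7) + (8)·(3/7) = 12/7.
target 4: (3)·(4/7) + (-7)·(3/7) = -9/7.
The best pure response is target 3 with expected payoff 12/7.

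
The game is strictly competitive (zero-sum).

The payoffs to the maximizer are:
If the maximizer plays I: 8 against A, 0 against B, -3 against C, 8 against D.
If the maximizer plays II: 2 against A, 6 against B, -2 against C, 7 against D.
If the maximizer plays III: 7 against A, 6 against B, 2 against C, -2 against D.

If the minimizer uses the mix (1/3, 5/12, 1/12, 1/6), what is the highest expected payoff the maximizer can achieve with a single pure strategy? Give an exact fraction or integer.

14/3

I: (8)·(1/3) + (0)·(5/12) + (-3)·(1/12) + (8)·(1/6) = 15/4.
II: (2)·(1/3) + (6)·(5/12) + (-2)·(1/12) + (7)·(1/6) = 25/6.
III: (7)·(1/3) + (6)·(5/12) + (2)·(1/12) + (-2)·(1/6) = 14/3.
The best pure response is III with expected payoff 14/3.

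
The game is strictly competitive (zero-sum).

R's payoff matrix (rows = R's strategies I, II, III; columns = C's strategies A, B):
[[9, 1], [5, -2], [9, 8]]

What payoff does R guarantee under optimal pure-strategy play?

Row minima: 1, -2, 8 → R's maximin is 8.
Column maxima: 9, 8 → C's minimax is 8.
They coincide at (III, B), so the value is 8.

8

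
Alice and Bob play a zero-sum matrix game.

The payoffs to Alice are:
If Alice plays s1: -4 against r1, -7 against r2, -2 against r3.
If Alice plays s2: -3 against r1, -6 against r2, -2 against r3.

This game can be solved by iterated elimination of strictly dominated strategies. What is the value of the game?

-6

Column r1 is strictly dominated by r2 for Bob (-7<-4, -6<-3); eliminate r1.
Column r3 is strictly dominated by r2 for Bob (-7<-2, -6<-2); eliminate r3.
Row s1 is strictly dominated by row s2 (-6>-7); eliminate s1.
Only (s2, r2) remains, with payoff -6.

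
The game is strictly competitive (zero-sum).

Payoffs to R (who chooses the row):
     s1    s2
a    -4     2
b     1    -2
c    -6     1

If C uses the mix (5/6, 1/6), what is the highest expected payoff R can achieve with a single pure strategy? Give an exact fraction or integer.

1/2

a: (-4)·(5/6) + (2)·(1/6) = -3.
b: (1)·(5/6) + (-2)·(1/6) = 1/2.
c: (-6)·(5/6) + (1)·(1/6) = -29/6.
The best pure response is b with expected payoff 1/2.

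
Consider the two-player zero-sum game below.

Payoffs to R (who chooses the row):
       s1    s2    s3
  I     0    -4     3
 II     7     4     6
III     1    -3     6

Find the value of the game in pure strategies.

4

Row minima: -4, 4, -3 → R's maximin is 4.
Column maxima: 7, 4, 6 → C's minimax is 4.
They coincide at (II, s2), so the value is 4.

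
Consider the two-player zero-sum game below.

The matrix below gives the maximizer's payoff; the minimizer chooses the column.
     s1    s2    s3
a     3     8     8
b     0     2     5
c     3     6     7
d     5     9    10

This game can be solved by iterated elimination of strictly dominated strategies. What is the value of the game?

Row b is strictly dominated by row a (3>0, 8>2, 8>5); eliminate b.
Column s3 is strictly dominated by s1 for the minimizer (3<8, 3<7, 5<10); eliminate s3.
Row c is strictly dominated by row d (5>3, 9>6); eliminate c.
Row a is strictly dominated by row d (5>3, 9>8); eliminate a.
Column s2 is strictly dominated by s1 for the minimizer (5<9); eliminate s2.
Only (d, s1) remains, with payoff 5.

5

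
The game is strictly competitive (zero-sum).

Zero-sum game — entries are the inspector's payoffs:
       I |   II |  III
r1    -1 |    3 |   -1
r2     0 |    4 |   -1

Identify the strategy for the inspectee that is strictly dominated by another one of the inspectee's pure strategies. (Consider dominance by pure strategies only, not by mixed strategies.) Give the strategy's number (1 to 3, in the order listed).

2

The inspectee prefers columns that give the inspector less. Compare II with I: -1 < 3, 0 < 4.
So I strictly dominates II for the inspectee; II is strictly dominated.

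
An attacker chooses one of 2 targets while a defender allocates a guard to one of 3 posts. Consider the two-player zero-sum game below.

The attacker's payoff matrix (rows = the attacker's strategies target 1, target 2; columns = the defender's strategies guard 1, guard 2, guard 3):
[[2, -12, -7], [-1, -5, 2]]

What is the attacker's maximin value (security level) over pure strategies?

-5

The worst-case payoff for each row is target 1: -12, target 2: -5.
The best of these is -5.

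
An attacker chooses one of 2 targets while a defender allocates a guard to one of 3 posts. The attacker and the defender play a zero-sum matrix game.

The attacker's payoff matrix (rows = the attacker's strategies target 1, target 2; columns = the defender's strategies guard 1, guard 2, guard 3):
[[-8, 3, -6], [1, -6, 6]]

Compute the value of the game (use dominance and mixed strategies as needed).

Column guard 3 is strictly dominated by guard 1 for the defender (it gives the attacker more in every row).
The remaining 2×2 game on (target 1, target 2) × (guard 1, guard 2) has no saddle point. Let the attacker play target 1 with probability p; indifference gives −8p + (1−p) = 3p − 6(1−p), so p = 7/18.
Similarly the defender's optimal q on guard 1 is 1/2, and the value is -8·(1/2) + (3)·(1/2) = -5/2.

-5/2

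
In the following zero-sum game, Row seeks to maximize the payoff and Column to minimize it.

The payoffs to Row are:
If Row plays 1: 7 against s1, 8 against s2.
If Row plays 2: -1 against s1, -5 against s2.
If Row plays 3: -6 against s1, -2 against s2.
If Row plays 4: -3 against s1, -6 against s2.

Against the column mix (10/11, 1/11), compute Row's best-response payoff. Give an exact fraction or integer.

1: (7)·(10/11) + (8)·(1/11) = 78/11.
2: (-1)·(10/11) + (-5)·(1/11) = -15/11.
3: (-6)·(10/11) + (-2)·(1/11) = -62/11.
4: (-3)·(10/11) + (-6)·(1/11) = -36/11.
The best pure response is 1 with expected payoff 78/11.

78/11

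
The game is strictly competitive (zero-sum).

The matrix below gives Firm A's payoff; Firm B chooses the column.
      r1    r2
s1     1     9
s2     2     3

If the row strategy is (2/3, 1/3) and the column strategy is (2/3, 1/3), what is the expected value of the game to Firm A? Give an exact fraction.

29/9

Against (2/3, 1/3), each row's expected payoff is s1: 11/3; s2: 7/3.
Taking the (2/3, 1/3)-weighted average: (2/3)·(11/3) + (1/3)·(7/3) = 29/9.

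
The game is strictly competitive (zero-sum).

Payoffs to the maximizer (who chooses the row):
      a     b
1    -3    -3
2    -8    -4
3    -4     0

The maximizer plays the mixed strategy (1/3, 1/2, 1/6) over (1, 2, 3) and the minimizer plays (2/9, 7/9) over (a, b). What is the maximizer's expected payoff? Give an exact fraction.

-97/27

Against (2/9, 7/9), each row's expected payoff is 1: -3; 2: -44/9; 3: -8/9.
Taking the (1/3, 1/2, 1/6)-weighted average: (1/3)·(-3) + (1/2)·(-44/9) + (1/6)·(-8/9) = -97/27.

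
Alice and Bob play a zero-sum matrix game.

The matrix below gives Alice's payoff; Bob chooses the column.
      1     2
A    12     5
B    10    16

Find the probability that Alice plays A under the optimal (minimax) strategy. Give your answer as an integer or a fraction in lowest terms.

6/13

Row minima are 5 and 10, so Alice's maximin is 10; column maxima are 12 and 16, so Bob's minimax is 12. These differ, so the equilibrium is in mixed strategies.
Let Alice play A with probability p. Bob is indifferent when 12p + 10(1−p) = 5p + 16(1−p), giving p = 6/13.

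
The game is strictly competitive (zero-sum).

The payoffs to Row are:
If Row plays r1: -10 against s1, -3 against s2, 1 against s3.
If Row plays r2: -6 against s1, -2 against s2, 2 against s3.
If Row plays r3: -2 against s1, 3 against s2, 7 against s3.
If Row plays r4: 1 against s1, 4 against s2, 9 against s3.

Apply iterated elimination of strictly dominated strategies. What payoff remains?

Column s3 is strictly dominated by s1 for Column (-10<1, -6<2, -2<7, 1<9); eliminate s3.
Row r1 is strictly dominated by row r2 (-6>-10, -2>-3); eliminate r1.
Row r3 is strictly dominated by row r4 (1>-2, 4>3); eliminate r3.
Column s2 is strictly dominated by s1 for Column (-6<-2, 1<4); eliminate s2.
Row r2 is strictly dominated by row r4 (1>-6); eliminate r2.
Only (r4, s1) remains, with payoff 1.

1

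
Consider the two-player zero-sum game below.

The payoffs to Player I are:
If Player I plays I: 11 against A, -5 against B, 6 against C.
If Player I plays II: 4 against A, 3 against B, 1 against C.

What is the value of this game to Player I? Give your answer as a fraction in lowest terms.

Column A is strictly dominated by C for Player II (it gives Player I more in every row).
The remaining 2×2 game on (I, II) × (B, C) has no saddle point. Let Player I play I with probability p; indifference gives −5p + 3(1−p) = 6p + (1−p), so p = 2/13.
Similarly Player II's optimal q on B is 5/13, and the value is -5·(5/13) + (6)·(8/13) = 23/13.

23/13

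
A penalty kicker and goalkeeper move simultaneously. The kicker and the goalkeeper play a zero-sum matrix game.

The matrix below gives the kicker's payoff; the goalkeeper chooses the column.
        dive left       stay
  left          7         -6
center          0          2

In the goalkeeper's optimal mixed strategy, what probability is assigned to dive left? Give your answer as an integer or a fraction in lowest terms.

Row minima are -6 and 0, so the kicker's maximin is 0; column maxima are 7 and 2, so the goalkeeper's minimax is 2. These differ, so the equilibrium is in mixed strategies.
Let the goalkeeper play dive left with probability q. The kicker is indifferent when 7q − 6(1−q) = 2(1−q), giving q = 8/15.

8/15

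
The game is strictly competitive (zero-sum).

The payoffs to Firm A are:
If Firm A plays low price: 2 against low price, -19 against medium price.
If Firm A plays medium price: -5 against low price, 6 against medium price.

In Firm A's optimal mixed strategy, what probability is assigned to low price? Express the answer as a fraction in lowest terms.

11/32

Row minima are -19 and -5, so Firm A's maximin is -5; column maxima are 2 and 6, so Firm B's minimax is 2. These differ, so the equilibrium is in mixed strategies.
Let Firm A play low price with probability p. Firm B is indifferent when 2p − 5(1−p) = −19p + 6(1−p), giving p = 11/32.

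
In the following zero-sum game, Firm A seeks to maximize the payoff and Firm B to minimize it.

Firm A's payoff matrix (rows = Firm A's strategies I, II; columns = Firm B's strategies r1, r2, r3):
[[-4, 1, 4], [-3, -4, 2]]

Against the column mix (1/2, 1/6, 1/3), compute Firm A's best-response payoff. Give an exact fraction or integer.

-1/2

I: (-4)·(1/2) + (1)·(1/6) + (4)·(1/3) = -1/2.
II: (-3)·(1/2) + (-4)·(1/6) + (2)·(1/3) = -3/2.
The best pure response is I with expected payoff -1/2.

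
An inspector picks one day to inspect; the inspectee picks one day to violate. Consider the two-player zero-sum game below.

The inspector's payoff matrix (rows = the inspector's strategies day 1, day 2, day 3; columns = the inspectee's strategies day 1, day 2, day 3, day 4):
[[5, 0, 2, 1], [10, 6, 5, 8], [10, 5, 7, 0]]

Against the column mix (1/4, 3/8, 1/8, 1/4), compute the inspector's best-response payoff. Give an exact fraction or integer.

59/8

day 1: (5)·(1/4) + (0)·(3/8) + (2)·(1/8) + (1)·(1/4) = 7/4.
day 2: (10)·(1/4) + (6)·(3/8) + (5)·(1/8) + (8)·(1/4) = 59/8.
day 3: (10)·(1/4) + (5)·(3/8) + (7)·(1/8) + (0)·(1/4) = 21/4.
The best pure response is day 2 with expected payoff 59/8.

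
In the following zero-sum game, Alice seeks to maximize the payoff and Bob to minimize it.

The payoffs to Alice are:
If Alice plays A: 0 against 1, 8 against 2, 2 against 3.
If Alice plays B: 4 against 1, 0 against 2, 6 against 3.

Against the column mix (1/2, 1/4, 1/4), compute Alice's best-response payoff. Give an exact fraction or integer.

7/2

A: (0)·(1/2) + (8)·(1/4) + (2)·(1/4) = 5/2.
B: (4)·(1/2) + (0)·(1/4) + (6)·(1/4) = 7/2.
The best pure response is B with expected payoff 7/2.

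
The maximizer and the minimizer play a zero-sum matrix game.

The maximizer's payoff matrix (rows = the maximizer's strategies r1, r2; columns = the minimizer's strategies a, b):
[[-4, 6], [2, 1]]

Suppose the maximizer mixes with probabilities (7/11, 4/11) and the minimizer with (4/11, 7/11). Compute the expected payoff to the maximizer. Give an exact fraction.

Against (4/11, 7/11), each row's expected payoff is r1: 26/11; r2: 15/11.
Taking the (7/11, 4/11)-weighted average: (7/11)·(26/11) + (4/11)·(15/11) = 2.

2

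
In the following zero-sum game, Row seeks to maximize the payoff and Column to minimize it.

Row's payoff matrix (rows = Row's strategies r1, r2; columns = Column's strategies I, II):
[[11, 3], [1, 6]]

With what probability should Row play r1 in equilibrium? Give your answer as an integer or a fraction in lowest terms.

5/13

Row minima are 3 and 1, so Row's maximin is 3; column maxima are 11 and 6, so Column's minimax is 6. These differ, so the equilibrium is in mixed strategies.
Let Row play r1 with probability p. Column is indifferent when 11p + (1−p) = 3p + 6(1−p), giving p = 5/13.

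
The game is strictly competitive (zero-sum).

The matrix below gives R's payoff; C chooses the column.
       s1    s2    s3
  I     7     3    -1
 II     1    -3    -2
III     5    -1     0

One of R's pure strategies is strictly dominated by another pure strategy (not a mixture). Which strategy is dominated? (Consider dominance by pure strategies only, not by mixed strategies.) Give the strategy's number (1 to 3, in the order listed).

2

Compare II with I: 7 > 1, 3 > -3, -1 > -2.
So I strictly dominates II for R; II is strictly dominated.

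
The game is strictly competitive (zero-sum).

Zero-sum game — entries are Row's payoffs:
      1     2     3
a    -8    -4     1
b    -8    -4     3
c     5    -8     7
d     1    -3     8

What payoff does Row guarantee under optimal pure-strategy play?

Row minima: -8, -8, -8, -3 → Row's maximin is -3.
Column maxima: 5, -3, 8 → Column's minimax is -3.
They coincide at (d, 2), so the value is -3.

-3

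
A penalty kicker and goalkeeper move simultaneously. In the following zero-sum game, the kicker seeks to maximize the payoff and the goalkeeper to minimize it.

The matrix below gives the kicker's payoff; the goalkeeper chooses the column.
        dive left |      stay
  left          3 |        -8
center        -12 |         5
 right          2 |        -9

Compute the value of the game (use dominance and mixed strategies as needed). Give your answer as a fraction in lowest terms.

Row right is strictly dominated by row left, so the kicker never plays it.
The remaining 2×2 game on (left, center) × (dive left, stay) has no saddle point. Let the kicker play left with probability p; indifference gives 3p − 12(1−p) = −8p + 5(1−p), so p = 17/28.
Similarly the goalkeeper's optimal q on dive left is 13/28, and the value is 3·(13/28) + (-8)·(15/28) = -81/28.

-81/28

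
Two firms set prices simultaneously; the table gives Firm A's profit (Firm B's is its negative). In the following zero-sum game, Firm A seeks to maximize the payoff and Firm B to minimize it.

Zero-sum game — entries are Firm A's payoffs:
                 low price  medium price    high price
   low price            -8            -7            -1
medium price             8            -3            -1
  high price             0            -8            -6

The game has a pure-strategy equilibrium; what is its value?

Row minima: -8, -3, -8 → Firm A's maximin is -3.
Column maxima: 8, -3, -1 → Firm B's minimax is -3.
They coincide at (medium price, medium price), so the value is -3.

-3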